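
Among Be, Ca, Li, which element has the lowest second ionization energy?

Consider each +1 ion: Be⁺ still has 1 valence electron; Ca⁺ still has 1 valence electron; Li⁺ is the bare [He] core.
Breaking into a closed-shell core is much more expensive than removing a leftover valence electron — Li has the largest IE_2 here.
Valence configurations: Be⁺ [He]2s¹, Ca⁺ [Ar]4s¹.
Tabulated IE_2 (kJ/mol): Be 1757, Ca 1145, Li 7298.
So the second ionization energies run Ca < Be < Li.

Ca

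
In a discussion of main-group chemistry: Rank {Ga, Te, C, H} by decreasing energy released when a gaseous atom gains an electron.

Te > C > H > Ga

Adding an electron releases more energy for atoms nearer the top right (short of the noble gases).
These span different periods and groups, so the two trends combine.
H > Ga: period and group pull opposite ways; the down-group shift dominates (73 vs 29 kJ/mol).
C > H: the two effects oppose for this pair; the across-period effect wins (122 vs 73 kJ/mol).
Te > C: period and group pull opposite ways; the across-period shift dominates (190 vs 122 kJ/mol).
Tabulated electron affinity (kJ/mol): H 73, C 122, Ga 29, Te 190.
So from highest to lowest: Te > C > H > Ga.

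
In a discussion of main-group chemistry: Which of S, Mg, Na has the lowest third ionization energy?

S

The third ionization energy removes an electron from the +2 ion. For each element: S²⁺ still has 4 valence electrons; Mg²⁺ is the bare [Ne] core; Na²⁺ is already 1 electron into the core.
Breaking into a closed-shell core is much more expensive than removing a leftover valence electron — Na and Mg have the largest IE_3 here.
The numbers (kJ/mol): S 3357, Mg 7733, Na 6910.
Putting it together, IE_3: S < Na < Mg.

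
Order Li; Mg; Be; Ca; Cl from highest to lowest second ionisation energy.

Li, Cl, Be, Mg, Ca

IE_2 is the cost of taking one more electron from the +1 cation: Li⁺ is the bare [He] core; Mg⁺ still has 1 valence electron; Be⁺ still has 1 valence electron; Ca⁺ still has 1 valence electron; Cl⁺ still has 6 valence electrons.
Pulling an electron out of a noble-gas core costs far more than removing a remaining valence electron, so Li sits at the high end of IE_2.
Valence configurations: Mg⁺ [Ne]3s¹, Be⁺ [He]2s¹, Ca⁺ [Ar]4s¹, Cl⁺ [Ne]3s²3p⁴.
Approximate IE_2 values (kJ/mol): Li 7298, Mg 1451, Be 1757, Ca 1145, Cl 2298.
So the second ionization energies run Ca < Mg < Be < Cl < Li.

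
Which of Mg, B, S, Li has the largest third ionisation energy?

Li

The third ionization energy removes an electron from the +2 ion. For each element: Mg²⁺ is the bare [Ne] core; B²⁺ still has 1 valence electron; S²⁺ still has 4 valence electrons; Li²⁺ is already 1 electron into the core.
Core electrons are held far more tightly than valence electrons, so Mg and Li top the IE_3 order.
Valence configurations: B²⁺ [He]2s¹, S²⁺ [Ne]3s²3p².
The numbers (kJ/mol): Mg 7733, B 3660, S 3357, Li 11815.
Hence IE_3: S < B < Mg < Li.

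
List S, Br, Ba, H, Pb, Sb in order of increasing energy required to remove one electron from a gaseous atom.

Ba < Pb < Sb < S < Br < H

IE₁ increases left→right with effective nuclear charge and decreases top→bottom as the valence shell moves farther out.
Here both period and group differ, so the two effects have to be weighed against each other.
Pb > Ba: Pb lies to the right of Ba in period 6, so the across-period effect alone puts Pb higher.
Sb > Pb: relative to Pb, both the across-period and down-group shifts push Sb's first ionization energy up.
S > Sb: both effects reinforce here, so S is clearly the higher of the two.
Br > S: the two effects oppose for this pair; the across-period effect wins (1140 vs 1000 kJ/mol).
H > Br: the two effects oppose for this pair; the down-group effect wins (1312 vs 1140 kJ/mol).
Tabulated first ionization energy (kJ/mol): H 1312, S 1000, Br 1140, Sb 831, Ba 503, Pb 716.
So from lowest to highest: Ba < Pb < Sb < S < Br < H.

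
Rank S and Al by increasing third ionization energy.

Al < S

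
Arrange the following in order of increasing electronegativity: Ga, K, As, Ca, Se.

K, Ca, Ga, As, Se

K is in period 4, group 1; Ca is in period 4, group 2; Ga is in period 4, group 13; As is in period 4, group 15; Se is in period 4, group 16.
Atoms toward the upper right of the periodic table pull bonding electrons most strongly.
All lie in period 4, so electronegativity increases left to right.
So from lowest to highest: K < Ca < Ga < As < Se.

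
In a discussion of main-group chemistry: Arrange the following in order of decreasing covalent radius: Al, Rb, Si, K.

Rb > K > Al > Si

Atomic radius shrinks across a period as nuclear charge pulls the same shell inward, and grows down a group as new shells are added.
Here both period and group differ, so the two effects have to be weighed against each other.
Al > Si: both are in period 3; the period trend gives Al the larger value.
K > Al: both effects reinforce here, so K is clearly the larger of the two.
Rb > K: Rb sits below K in group 1, so the down-group effect alone puts Rb larger.
Tabulated atomic radius (pm): Al 126, Si 116, K 196, Rb 210.
So from largest to smallest: Rb > K > Al > Si.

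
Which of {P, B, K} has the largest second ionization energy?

K

IE_2 is the cost of taking one more electron from the +1 cation: P⁺ still has 4 valence electrons; B⁺ still has 2 valence electrons; K⁺ is the bare [Ar] core.
Breaking into a closed-shell core is much more expensive than removing a leftover valence electron — K has the largest IE_2 here.
Valence configurations: P⁺ [Ne]3s²3p², B⁺ [He]2s².
Approximate IE_2 values (kJ/mol): P 1907, B 2427, K 3052.
Hence IE_2: P < B < K.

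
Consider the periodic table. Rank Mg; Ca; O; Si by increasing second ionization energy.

The second ionization energy removes an electron from the +1 ion. For each element: Mg⁺ still has 1 valence electron; Ca⁺ still has 1 valence electron; O⁺ still has 5 valence electrons; Si⁺ still has 3 valence electrons.
All are still removing valence electrons, so compare the +1 ions as you would atoms: IE_2 generally rises across a period (higher Z_eff) and falls down a group (larger shell), subject to the usual subshell exceptions.
Valence configurations: Mg⁺ [Ne]3s¹, Ca⁺ [Ar]4s¹, O⁺ [He]2s²2p³, Si⁺ [Ne]3s²3p¹.
Tabulated IE_2 (kJ/mol): Mg 1451, Ca 1145, O 3388, Si 1577.
Hence IE_2: Ca < Mg < Si < O.

Ca < Mg < Si < O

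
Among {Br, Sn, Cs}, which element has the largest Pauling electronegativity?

Br

Br is in period 4, group 17; Sn is in period 5, group 14; Cs is in period 6, group 1.
Atoms toward the upper right of the periodic table pull bonding electrons most strongly.
Here both period and group differ, so the two effects have to be weighed against each other.
Sn > Cs: relative to Cs, both the across-period and down-group shifts push Sn's electronegativity up.
Br > Sn: both effects reinforce here, so Br is clearly the higher of the two.
Tabulated electronegativity (Pauling): Br 2.96, Sn 1.96, Cs 0.79.
The largest Pauling electronegativity among these belongs to Br.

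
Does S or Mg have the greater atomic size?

Mg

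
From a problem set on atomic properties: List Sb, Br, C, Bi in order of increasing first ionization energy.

C is in period 2, group 14; Br is in period 4, group 17; Sb is in period 5, group 15; Bi is in period 6, group 15.
IE₁ increases left→right with effective nuclear charge and decreases top→bottom as the valence shell moves farther out.
Neither a single period nor a single group — weigh both effects.
Sb > Bi: Sb sits above Bi in group 15, so the down-group effect alone puts Sb higher.
C > Sb: the two effects oppose for this pair; the down-group effect wins (1086 vs 831 kJ/mol).
Br > C: the two effects oppose for this pair; the across-period effect wins (1140 vs 1086 kJ/mol).
Tabulated first ionization energy (kJ/mol): C 1086, Br 1140, Sb 831, Bi 703.
So from lowest to highest: Bi < Sb < C < Br.

Bi < Sb < C < Br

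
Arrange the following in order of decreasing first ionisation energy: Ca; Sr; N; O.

N is in period 2, group 15; O is in period 2, group 16; Ca is in period 4, group 2; Sr is in period 5, group 2.
IE₁ increases left→right with effective nuclear charge and decreases top→bottom as the valence shell moves farther out.
Here both period and group differ, so the two effects have to be weighed against each other.
Ca > Sr: they share group 2; the group trend gives Ca the larger value.
O > Ca: both effects reinforce here, so O is clearly the higher of the two.
N > O: this pair runs against the simple trend — see the exception note.
Note the exception: N has a higher first ionization energy than O, contrary to the simple trend — pairing an electron in O's 2p⁴ costs repulsion energy, so O ionizes more easily than half-filled N (2p³).
For reference (kJ/mol): N 1402, O 1314, Ca 590, Sr 550.
So from highest to lowest: N > O > Ca > Sr.

N > O > Ca > Sr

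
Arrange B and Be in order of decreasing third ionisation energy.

The third ionization energy removes an electron from the +2 ion. For each element: B²⁺ still has 1 valence electron; Be²⁺ is the bare [He] core.
Pulling an electron out of a noble-gas core costs far more than removing a remaining valence electron, so Be sits at the high end of IE_3.
The numbers (kJ/mol): B 3660, Be 14849.
Overall IE_3 order: B < Be.

Be, B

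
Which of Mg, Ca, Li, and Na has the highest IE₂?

Li

The second ionization energy removes an electron from the +1 ion. For each element: Mg⁺ still has 1 valence electron; Ca⁺ still has 1 valence electron; Li⁺ is the bare [He] core; Na⁺ is the bare [Ne] core.
Breaking into a closed-shell core is much more expensive than removing a leftover valence electron — Na and Li have the largest IE_2 here.
Valence configurations: Mg⁺ [Ne]3s¹, Ca⁺ [Ar]4s¹.
The numbers (kJ/mol): Mg 1451, Ca 1145, Li 7298, Na 4562.
Overall IE_2 order: Ca < Mg < Na < Li.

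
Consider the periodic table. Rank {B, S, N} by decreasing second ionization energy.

After 1 electron has been removed, what remains? B⁺ still has 2 valence electrons; S⁺ still has 5 valence electrons; N⁺ still has 4 valence electrons.
All are still removing valence electrons, so compare the +1 ions as you would atoms: IE_2 generally rises across a period (higher Z_eff) and falls down a group (larger shell), subject to the usual subshell exceptions.
Valence configurations: B⁺ [He]2s², S⁺ [Ne]3s²3p³, N⁺ [He]2s²2p².
The numbers (kJ/mol): B 2427, S 2252, N 2856.
So the second ionization energies run S < B < N.

N > B > S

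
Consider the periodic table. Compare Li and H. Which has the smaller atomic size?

H

Across a period the added protons contract the valence shell; down a group each new principal shell makes the atom larger.
All are in group 1, so atomic radius increases down the group.
So H has the smaller atomic size (H < Li).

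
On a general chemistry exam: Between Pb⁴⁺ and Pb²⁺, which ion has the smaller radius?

Pb⁴⁺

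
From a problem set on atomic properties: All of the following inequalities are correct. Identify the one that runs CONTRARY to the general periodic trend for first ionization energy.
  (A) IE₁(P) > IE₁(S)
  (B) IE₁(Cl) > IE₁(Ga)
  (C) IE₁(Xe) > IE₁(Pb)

(A)

The general trend: first ionization energy increases across a period and decreases down a group.
(A) P (period 3, group 15) vs S (period 3, group 16): the stated order contradicts the simple trend.
(B) Cl (period 3, group 17) vs Ga (period 4, group 13): the stated order agrees with the simple trend.
(C) Xe (period 5, group 18) vs Pb (period 6, group 14): the stated order agrees with the simple trend.
The exception is (A): S (3p⁴) ionizes more easily than half-filled P (3p³) because the paired 3p electron in S is pushed out by e⁻–e⁻ repulsion.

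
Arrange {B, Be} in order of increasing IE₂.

Be < B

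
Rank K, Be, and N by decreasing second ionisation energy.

Consider each +1 ion: K⁺ is the bare [Ar] core; Be⁺ still has 1 valence electron; N⁺ still has 4 valence electrons.
Breaking into a closed-shell core is much more expensive than removing a leftover valence electron — K has the largest IE_2 here.
Valence configurations: Be⁺ [He]2s¹, N⁺ [He]2s²2p².
The numbers (kJ/mol): K 3052, Be 1757, N 2856.
Putting it together, IE_2: Be < N < K.

K > N > Be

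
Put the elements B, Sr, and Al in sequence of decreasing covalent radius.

Sr > Al > B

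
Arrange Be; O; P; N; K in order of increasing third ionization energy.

The third ionization energy removes an electron from the +2 ion. For each element: Be²⁺ is the bare [He] core; O²⁺ still has 4 valence electrons; P²⁺ still has 3 valence electrons; N²⁺ still has 3 valence electrons; K²⁺ is already 1 electron into the core.
Usually core removal costs more than valence removal, but here the competition is close: a tightly held n=2 valence electron can cost more to remove than an n=3 core electron, so the actual values have to decide it.
Valence configurations: O²⁺ [He]2s²2p², P²⁺ [Ne]3s²3p¹, N²⁺ [He]2s²2p¹.
The numbers (kJ/mol): Be 14849, O 5300, P 2914, N 4578, K 4420.
Overall IE_3 order: P < K < N < O < Be.

P, K, N, O, Be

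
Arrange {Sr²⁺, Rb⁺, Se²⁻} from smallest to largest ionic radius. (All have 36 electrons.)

Sr²⁺ < Rb⁺ < Se²⁻

All of these have 36 electrons, so size is governed by nuclear charge alone: the more protons, the stronger the pull on the same electron cloud, and the smaller the ion.
Nuclear charges: Sr²⁺ (Z=38), Rb⁺ (Z=37), Se²⁻ (Z=34).
Smallest to largest: Sr²⁺ < Rb⁺ < Se²⁻.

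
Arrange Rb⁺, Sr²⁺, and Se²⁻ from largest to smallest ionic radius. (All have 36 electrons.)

Se²⁻ > Rb⁺ > Sr²⁺

All of these have 36 electrons, so size is governed by nuclear charge alone: the more protons, the stronger the pull on the same electron cloud, and the smaller the ion.
Nuclear charges: Sr²⁺ (Z=38), Rb⁺ (Z=37), Se²⁻ (Z=34).
Largest to smallest: Se²⁻ > Rb⁺ > Sr²⁺.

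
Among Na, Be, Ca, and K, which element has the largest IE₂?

Na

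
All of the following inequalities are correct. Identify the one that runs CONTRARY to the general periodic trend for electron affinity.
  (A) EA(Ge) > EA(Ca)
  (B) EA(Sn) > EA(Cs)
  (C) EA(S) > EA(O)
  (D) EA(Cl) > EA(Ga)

The general trend: electron affinity increases across a period and decreases down a group.
(A) Ge (period 4, group 14) vs Ca (period 4, group 2): the stated order agrees with the simple trend.
(B) Sn (period 5, group 14) vs Cs (period 6, group 1): the stated order agrees with the simple trend.
(C) S (period 3, group 16) vs O (period 2, group 16): the stated order contradicts the simple trend.
(D) Cl (period 3, group 17) vs Ga (period 4, group 13): the stated order agrees with the simple trend.
The exception is (C): the compact 2p subshell of O repels the added electron more than S's larger 3p does.

(C)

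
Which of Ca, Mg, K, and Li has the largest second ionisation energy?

Consider each +1 ion: Ca⁺ still has 1 valence electron; Mg⁺ still has 1 valence electron; K⁺ is the bare [Ar] core; Li⁺ is the bare [He] core.
Pulling an electron out of a noble-gas core costs far more than removing a remaining valence electron, so K and Li sit at the high end of IE_2.
Valence configurations: Ca⁺ [Ar]4s¹, Mg⁺ [Ne]3s¹.
The numbers (kJ/mol): Ca 1145, Mg 1451, K 3052, Li 7298.
Overall IE_2 order: Ca < Mg < K < Li.

Li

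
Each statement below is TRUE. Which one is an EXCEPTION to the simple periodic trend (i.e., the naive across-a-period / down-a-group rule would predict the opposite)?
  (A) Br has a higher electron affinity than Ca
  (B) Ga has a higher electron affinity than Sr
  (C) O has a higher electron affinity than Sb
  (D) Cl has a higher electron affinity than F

The general trend: electron affinity increases across a period and decreases down a group.
(A) Br (period 4, group 17) vs Ca (period 4, group 2): the stated order agrees with the simple trend.
(B) Ga (period 4, group 13) vs Sr (period 5, group 2): the stated order agrees with the simple trend.
(C) O (period 2, group 16) vs Sb (period 5, group 15): the stated order agrees with the simple trend.
(D) Cl (period 3, group 17) vs F (period 2, group 17): the stated order contradicts the simple trend.
The exception is (D): F's small 2p subshell makes the incoming electron feel strong e⁻–e⁻ repulsion, so Cl actually releases more energy on gaining an electron.

(D)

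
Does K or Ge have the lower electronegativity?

K is in period 4, group 1; Ge is in period 4, group 14.
Atoms toward the upper right of the periodic table pull bonding electrons most strongly.
All lie in period 4, so electronegativity increases left to right.
So K has the lower electronegativity (K < Ge).

K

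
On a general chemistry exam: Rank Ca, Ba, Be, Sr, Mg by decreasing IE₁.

Be > Mg > Ca > Sr > Ba

Be is in period 2, group 2; Mg is in period 3, group 2; Ca is in period 4, group 2; Sr is in period 5, group 2; Ba is in period 6, group 2.
Across a period the outer electron is held more tightly (higher IE₁); down a group it sits in a higher shell, more shielded, and comes off more easily.
All are in group 2, so first ionization energy increases up the group.
So from highest to lowest: Be > Mg > Ca > Sr > Ba.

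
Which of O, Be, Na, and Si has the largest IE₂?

IE_2 is the cost of taking one more electron from the +1 cation: O⁺ still has 5 valence electrons; Be⁺ still has 1 valence electron; Na⁺ is the bare [Ne] core; Si⁺ still has 3 valence electrons.
Breaking into a closed-shell core is much more expensive than removing a leftover valence electron — Na has the largest IE_2 here.
Valence configurations: O⁺ [He]2s²2p³, Be⁺ [He]2s¹, Si⁺ [Ne]3s²3p¹.
The numbers (kJ/mol): O 3388, Be 1757, Na 4562, Si 1577.
So the second ionization energies run Si < Be < O < Na.

Na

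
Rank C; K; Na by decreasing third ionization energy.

Na > C > K

Consider each +2 ion: C²⁺ still has 2 valence electrons; K²⁺ is already 1 electron into the core; Na²⁺ is already 1 electron into the core.
Usually core removal costs more than valence removal, but here the competition is close: a tightly held n=2 valence electron can cost more to remove than an n=3 core electron, so the actual values have to decide it.
Tabulated IE_3 (kJ/mol): C 4620, K 4420, Na 6910.
So the third ionization energies run K < C < Na.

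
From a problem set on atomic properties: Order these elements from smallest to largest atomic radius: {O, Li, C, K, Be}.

O, C, Be, Li, K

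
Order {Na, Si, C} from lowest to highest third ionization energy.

Si < C < Na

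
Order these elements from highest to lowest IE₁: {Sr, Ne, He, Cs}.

He > Ne > Sr > Cs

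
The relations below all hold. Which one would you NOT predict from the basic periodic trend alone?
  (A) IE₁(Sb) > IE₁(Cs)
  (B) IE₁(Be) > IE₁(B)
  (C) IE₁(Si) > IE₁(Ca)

(B)

The general trend: first ionisation energy increases across a period and decreases down a group.
(A) Sb (period 5, group 15) vs Cs (period 6, group 1): the stated order agrees with the simple trend.
(B) Be (period 2, group 2) vs B (period 2, group 13): the stated order contradicts the simple trend.
(C) Si (period 3, group 14) vs Ca (period 4, group 2): the stated order agrees with the simple trend.
The exception is (B): removing B's lone 2p electron is easier than breaking Be's filled 2s².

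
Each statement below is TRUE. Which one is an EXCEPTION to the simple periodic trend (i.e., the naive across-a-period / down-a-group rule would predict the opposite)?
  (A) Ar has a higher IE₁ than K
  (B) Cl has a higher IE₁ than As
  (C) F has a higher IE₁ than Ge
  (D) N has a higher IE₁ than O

The general trend: IE₁ increases across a period and decreases down a group.
(A) Ar (period 3, group 18) vs K (period 4, group 1): the stated order agrees with the simple trend.
(B) Cl (period 3, group 17) vs As (period 4, group 15): the stated order agrees with the simple trend.
(C) F (period 2, group 17) vs Ge (period 4, group 14): the stated order agrees with the simple trend.
(D) N (period 2, group 15) vs O (period 2, group 16): the stated order contradicts the simple trend.
The exception is (D): pairing an electron in O's 2p⁴ costs repulsion energy, so O ionizes more easily than half-filled N (2p³).

(D)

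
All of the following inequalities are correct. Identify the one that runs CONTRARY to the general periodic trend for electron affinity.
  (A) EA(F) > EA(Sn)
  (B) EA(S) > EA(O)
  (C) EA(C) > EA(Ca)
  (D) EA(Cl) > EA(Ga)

The general trend: electron affinity increases across a period and decreases down a group.
(A) F (period 2, group 17) vs Sn (period 5, group 14): the stated order agrees with the simple trend.
(B) S (period 3, group 16) vs O (period 2, group 16): the stated order contradicts the simple trend.
(C) C (period 2, group 14) vs Ca (period 4, group 2): the stated order agrees with the simple trend.
(D) Cl (period 3, group 17) vs Ga (period 4, group 13): the stated order agrees with the simple trend.
The exception is (B): the compact 2p subshell of O repels the added electron more than S's larger 3p does.

(B)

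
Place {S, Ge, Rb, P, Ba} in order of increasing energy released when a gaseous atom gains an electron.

Ba < Rb < P < Ge < S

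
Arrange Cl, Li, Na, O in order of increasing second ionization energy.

IE_2 is the cost of taking one more electron from the +1 cation: Cl⁺ still has 6 valence electrons; Li⁺ is the bare [He] core; Na⁺ is the bare [Ne] core; O⁺ still has 5 valence electrons.
Core electrons are held far more tightly than valence electrons, so Na and Li top the IE_2 order.
Valence configurations: Cl⁺ [Ne]3s²3p⁴, O⁺ [He]2s²2p³.
Approximate IE_2 values (kJ/mol): Cl 2298, Li 7298, Na 4562, O 3388.
Overall IE_2 order: Cl < O < Na < Li.

Cl < O < Na < Li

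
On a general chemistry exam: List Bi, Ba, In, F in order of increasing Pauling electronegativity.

EN rises left→right (higher Z_eff, smaller atoms) and falls top→bottom (larger, more shielded atoms).
Neither a single period nor a single group — weigh both effects.
In > Ba: both effects reinforce here, so In is clearly the higher of the two.
Bi > In: period and group pull opposite ways; the across-period shift dominates (2.02 vs 1.78).
F > Bi: relative to Bi, both the across-period and down-group shifts push F's electronegativity up.
Tabulated electronegativity (Pauling): F 3.98, In 1.78, Ba 0.89, Bi 2.02.
So from lowest to highest: Ba < In < Bi < F.

Ba, In, Bi, F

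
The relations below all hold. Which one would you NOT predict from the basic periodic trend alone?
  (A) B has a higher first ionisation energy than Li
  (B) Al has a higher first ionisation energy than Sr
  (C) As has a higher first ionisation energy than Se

(C)

The general trend: first ionisation energy increases across a period and decreases down a group.
(A) B (period 2, group 13) vs Li (period 2, group 1): the stated order agrees with the simple trend.
(B) Al (period 3, group 13) vs Sr (period 5, group 2): the stated order agrees with the simple trend.
(C) As (period 4, group 15) vs Se (period 4, group 16): the stated order contradicts the simple trend.
The exception is (C): Se (4p⁴) ionizes more easily than half-filled As (4p³).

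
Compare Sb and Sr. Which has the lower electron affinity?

Sr

Sr is in period 5, group 2; Sb is in period 5, group 15.
Adding an electron releases more energy for atoms nearer the top right (short of the noble gases).
All lie in period 5, so electron affinity increases left to right.
So Sr has the lower electron affinity (Sr < Sb).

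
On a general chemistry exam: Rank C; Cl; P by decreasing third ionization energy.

IE_3 is the cost of taking one more electron from the +2 cation: C²⁺ still has 2 valence electrons; Cl²⁺ still has 5 valence electrons; P²⁺ still has 3 valence electrons.
All are still removing valence electrons, so compare the +2 ions as you would atoms: IE_3 generally rises across a period (higher Z_eff) and falls down a group (larger shell), subject to the usual subshell exceptions.
Valence configurations: C²⁺ [He]2s², Cl²⁺ [Ne]3s²3p³, P²⁺ [Ne]3s²3p¹.
Approximate IE_3 values (kJ/mol): C 4620, Cl 3822, P 2914.
Hence IE_3: P < Cl < C.

C > Cl > P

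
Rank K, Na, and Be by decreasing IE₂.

Na, K, Be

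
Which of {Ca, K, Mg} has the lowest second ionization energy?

Ca

The second ionization energy removes an electron from the +1 ion. For each element: Ca⁺ still has 1 valence electron; K⁺ is the bare [Ar] core; Mg⁺ still has 1 valence electron.
Pulling an electron out of a noble-gas core costs far more than removing a remaining valence electron, so K sits at the high end of IE_2.
Valence configurations: Ca⁺ [Ar]4s¹, Mg⁺ [Ne]3s¹.
The numbers (kJ/mol): Ca 1145, K 3052, Mg 1451.
Overall IE_2 order: Ca < Mg < K.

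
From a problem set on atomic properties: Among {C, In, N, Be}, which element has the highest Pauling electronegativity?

N

Be is in period 2, group 2; C is in period 2, group 14; N is in period 2, group 15; In is in period 5, group 13.
Electronegativity increases across a period and decreases down a group, tracking effective nuclear charge and atomic size.
Here both period and group differ, so the two effects have to be weighed against each other.
In > Be: the two effects oppose for this pair; the across-period effect wins (1.78 vs 1.57).
C > In: both effects reinforce here, so C is clearly the higher of the two.
N > C: both are in period 2; the period trend gives N the larger value.
Tabulated electronegativity (Pauling): Be 1.57, C 2.55, N 3.04, In 1.78.
The highest Pauling electronegativity among these belongs to N.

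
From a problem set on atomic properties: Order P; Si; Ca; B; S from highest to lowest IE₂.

B, S, P, Si, Ca

The second ionization energy removes an electron from the +1 ion. For each element: P⁺ still has 4 valence electrons; Si⁺ still has 3 valence electrons; Ca⁺ still has 1 valence electron; B⁺ still has 2 valence electrons; S⁺ still has 5 valence electrons.
All are still removing valence electrons, so compare the +1 ions as you would atoms: IE_2 generally rises across a period (higher Z_eff) and falls down a group (larger shell), subject to the usual subshell exceptions.
Valence configurations: P⁺ [Ne]3s²3p², Si⁺ [Ne]3s²3p¹, Ca⁺ [Ar]4s¹, B⁺ [He]2s², S⁺ [Ne]3s²3p³.
Tabulated IE_2 (kJ/mol): P 1907, Si 1577, Ca 1145, B 2427, S 2252.
Hence IE_2: Ca < Si < P < S < B.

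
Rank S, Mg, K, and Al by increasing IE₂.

Mg, Al, S, K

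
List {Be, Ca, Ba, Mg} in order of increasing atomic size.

Be < Mg < Ca < Ba

Be is in period 2, group 2; Mg is in period 3, group 2; Ca is in period 4, group 2; Ba is in period 6, group 2.
Radius decreases left→right (rising Z_eff, same n) and increases top→bottom (higher n).
All are in group 2, so atomic radius increases down the group.
So from smallest to largest: Be < Mg < Ca < Ba.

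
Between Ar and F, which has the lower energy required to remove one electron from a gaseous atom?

F is in period 2, group 17; Ar is in period 3, group 18.
Across a period the outer electron is held more tightly (higher IE₁); down a group it sits in a higher shell, more shielded, and comes off more easily.
A diagonal step moves right (one effect) and down (the opposite effect) at once.
F > Ar: period and group pull opposite ways; the down-group shift dominates (1681 vs 1521 kJ/mol).
Approximate values (kJ/mol): F 1681, Ar 1521.
So Ar has the lower energy required to remove one electron from a gaseous atom (Ar < F).

Ar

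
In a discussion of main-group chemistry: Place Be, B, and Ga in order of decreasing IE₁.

Be, B, Ga

Be is in period 2, group 2; B is in period 2, group 13; Ga is in period 4, group 13.
Removing the outermost electron gets harder across a period and easier down a group.
These span different periods and groups, so the two trends combine.
B > Ga: they share group 13; the group trend gives B the larger value.
Be > B: this pair runs against the simple trend — see the exception note.
Note the exception: Be has a higher first ionization energy than B, contrary to the simple trend — removing B's lone 2p electron is easier than breaking Be's filled 2s².
Tabulated first ionization energy (kJ/mol): Be 900, B 801, Ga 579.
So from highest to lowest: Be > B > Ga.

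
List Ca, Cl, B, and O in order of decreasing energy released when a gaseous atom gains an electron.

B is in period 2, group 13; O is in period 2, group 16; Cl is in period 3, group 17; Ca is in period 4, group 2.
Atoms with high Z_eff and room in the valence shell (especially the halogens) have the most exothermic electron affinities.
Here both period and group differ, so the two effects have to be weighed against each other.
B > Ca: relative to Ca, both the across-period and down-group shifts push B's electron affinity up.
O > B: both are in period 2; the period trend gives O the larger value.
Cl > O: the two effects oppose for this pair; the across-period effect wins (349 vs 141 kJ/mol).
For reference (kJ/mol): B 27, O 141, Cl 349, Ca 2.
So from highest to lowest: Cl > O > B > Ca.

Cl > O > B > Ca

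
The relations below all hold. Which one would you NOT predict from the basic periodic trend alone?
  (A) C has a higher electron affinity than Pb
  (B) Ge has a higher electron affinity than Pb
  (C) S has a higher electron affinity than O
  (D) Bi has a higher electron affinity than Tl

(C)

The general trend: electron affinity increases across a period and decreases down a group.
(A) C (period 2, group 14) vs Pb (period 6, group 14): the stated order agrees with the simple trend.
(B) Ge (period 4, group 14) vs Pb (period 6, group 14): the stated order agrees with the simple trend.
(C) S (period 3, group 16) vs O (period 2, group 16): the stated order contradicts the simple trend.
(D) Bi (period 6, group 15) vs Tl (period 6, group 13): the stated order agrees with the simple trend.
The exception is (C): the compact 2p subshell of O repels the added electron more than S's larger 3p does.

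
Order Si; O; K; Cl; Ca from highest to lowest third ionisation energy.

IE_3 is the cost of taking one more electron from the +2 cation: Si²⁺ still has 2 valence electrons; O²⁺ still has 4 valence electrons; K²⁺ is already 1 electron into the core; Cl²⁺ still has 5 valence electrons; Ca²⁺ is the bare [Ar] core.
Usually core removal costs more than valence removal, but here the competition is close: a tightly held n=2 valence electron can cost more to remove than an n=3 core electron, so the actual values have to decide it.
Valence configurations: Si²⁺ [Ne]3s², O²⁺ [He]2s²2p², Cl²⁺ [Ne]3s²3p³.
Approximate IE_3 values (kJ/mol): Si 3232, O 5300, K 4420, Cl 3822, Ca 4912.
Putting it together, IE_3: Si < Cl < K < Ca < O.

O > Ca > K > Cl > Si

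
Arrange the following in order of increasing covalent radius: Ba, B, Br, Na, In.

B, Br, In, Na, Ba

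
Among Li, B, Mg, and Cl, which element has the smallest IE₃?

B

After 2 electrons have been removed, what remains? Li²⁺ is already 1 electron into the core; B²⁺ still has 1 valence electron; Mg²⁺ is the bare [Ne] core; Cl²⁺ still has 5 valence electrons.
Core electrons are held far more tightly than valence electrons, so Mg and Li top the IE_3 order.
Valence configurations: B²⁺ [He]2s¹, Cl²⁺ [Ne]3s²3p³.
The numbers (kJ/mol): Li 11815, B 3660, Mg 7733, Cl 3822.
So the third ionization energies run B < Cl < Mg < Li.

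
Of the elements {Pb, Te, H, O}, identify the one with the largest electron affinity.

Atoms with high Z_eff and room in the valence shell (especially the halogens) have the most exothermic electron affinities.
Here both period and group differ, so the two effects have to be weighed against each other.
H > Pb: period and group pull opposite ways; the down-group shift dominates (73 vs 35 kJ/mol).
O > H: period and group pull opposite ways; the across-period shift dominates (141 vs 73 kJ/mol).
Te > O: this pair runs against the simple trend — see the exception note.
Note the exception: Te has a higher electron affinity than O, contrary to the simple trend — O's compact 2p subshell gives strong electron–electron repulsion on the added electron.
For reference (kJ/mol): H 73, O 141, Te 190, Pb 35.
The largest electron affinity among these belongs to Te.

Te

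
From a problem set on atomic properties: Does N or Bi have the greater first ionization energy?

N

N is in period 2, group 15; Bi is in period 6, group 15.
Across a period the outer electron is held more tightly (higher IE₁); down a group it sits in a higher shell, more shielded, and comes off more easily.
All are in group 15, so first ionization energy increases up the group.
So N has the greater first ionization energy (N > Bi).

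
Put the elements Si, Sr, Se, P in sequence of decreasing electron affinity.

Se > Si > P > Sr

Si is in period 3, group 14; P is in period 3, group 15; Se is in period 4, group 16; Sr is in period 5, group 2.
Atoms with high Z_eff and room in the valence shell (especially the halogens) have the most exothermic electron affinities.
Here both period and group differ, so the two effects have to be weighed against each other.
P > Sr: both effects reinforce here, so P is clearly the higher of the two.
Si > P: this pair runs against the simple trend — see the exception note.
Se > Si: period and group pull opposite ways; the across-period shift dominates (195 vs 134 kJ/mol).
Note the exception: Si has a higher electron affinity than P, contrary to the simple trend — adding an electron to P's half-filled 3p³ is unfavourable, so Si (3p²) has the more exothermic EA.
Tabulated electron affinity (kJ/mol): Si 134, P 72, Se 195, Sr 5.
So from highest to lowest: Se > Si > P > Sr.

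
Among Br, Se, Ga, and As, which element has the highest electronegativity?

Ga is in period 4, group 13; As is in period 4, group 15; Se is in period 4, group 16; Br is in period 4, group 17.
Atoms toward the upper right of the periodic table pull bonding electrons most strongly.
All lie in period 4, so electronegativity increases left to right.
The highest electronegativity among these belongs to Br.

Br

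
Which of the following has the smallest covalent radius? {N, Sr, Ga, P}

N

Moving right in a period, electrons are added to the same shell under a stronger nuclear pull, so atoms get smaller; moving down, a new shell is opened and atoms get larger.
These span different periods and groups, so the two trends combine.
P > N: P sits below N in group 15, so the down-group effect alone puts P larger.
Ga > P: both effects reinforce here, so Ga is clearly the larger of the two.
Sr > Ga: both effects reinforce here, so Sr is clearly the larger of the two.
Tabulated atomic radius (pm): N 71, P 111, Ga 124, Sr 185.
The smallest covalent radius among these belongs to N.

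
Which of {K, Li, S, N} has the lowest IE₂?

Consider each +1 ion: K⁺ is the bare [Ar] core; Li⁺ is the bare [He] core; S⁺ still has 5 valence electrons; N⁺ still has 4 valence electrons.
Pulling an electron out of a noble-gas core costs far more than removing a remaining valence electron, so K and Li sit at the high end of IE_2.
Valence configurations: S⁺ [Ne]3s²3p³, N⁺ [He]2s²2p².
The numbers (kJ/mol): K 3052, Li 7298, S 2252, N 2856.
Overall IE_2 order: S < N < K < Li.

S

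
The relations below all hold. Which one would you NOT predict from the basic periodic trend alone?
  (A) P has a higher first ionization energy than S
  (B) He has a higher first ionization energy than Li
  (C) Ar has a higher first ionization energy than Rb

The general trend: first ionization energy increases across a period and decreases down a group.
(A) P (period 3, group 15) vs S (period 3, group 16): the stated order contradicts the simple trend.
(B) He (period 1, group 18) vs Li (period 2, group 1): the stated order agrees with the simple trend.
(C) Ar (period 3, group 18) vs Rb (period 5, group 1): the stated order agrees with the simple trend.
The exception is (A): S (3p⁴) ionizes more easily than half-filled P (3p³) because the paired 3p electron in S is pushed out by e⁻–e⁻ repulsion.

(A)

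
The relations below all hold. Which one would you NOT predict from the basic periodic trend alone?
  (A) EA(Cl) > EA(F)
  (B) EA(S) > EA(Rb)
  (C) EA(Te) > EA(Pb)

(A)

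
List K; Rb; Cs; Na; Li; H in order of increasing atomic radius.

H < Li < Na < K < Rb < Cs

H is in period 1, group 1; Li is in period 2, group 1; Na is in period 3, group 1; K is in period 4, group 1; Rb is in period 5, group 1; Cs is in period 6, group 1.
Radius decreases left→right (rising Z_eff, same n) and increases top→bottom (higher n).
All are in group 1, so atomic radius increases down the group.
So from smallest to largest: H < Li < Na < K < Rb < Cs.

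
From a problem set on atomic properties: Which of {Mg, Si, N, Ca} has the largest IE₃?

Mg

The third ionization energy removes an electron from the +2 ion. For each element: Mg²⁺ is the bare [Ne] core; Si²⁺ still has 2 valence electrons; N²⁺ still has 3 valence electrons; Ca²⁺ is the bare [Ar] core.
Pulling an electron out of a noble-gas core costs far more than removing a remaining valence electron, so Ca and Mg sit at the high end of IE_3.
Valence configurations: Si²⁺ [Ne]3s², N²⁺ [He]2s²2p¹.
The numbers (kJ/mol): Mg 7733, Si 3232, N 4578, Ca 4912.
Hence IE_3: Si < N < Ca < Mg.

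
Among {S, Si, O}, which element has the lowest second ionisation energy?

Si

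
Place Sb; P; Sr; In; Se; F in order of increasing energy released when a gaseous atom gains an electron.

Sr, In, P, Sb, Se, F

F is in period 2, group 17; P is in period 3, group 15; Se is in period 4, group 16; Sr is in period 5, group 2; In is in period 5, group 13; Sb is in period 5, group 15.
EA tends to increase across a period and decrease down a group, though the pattern is less regular than for IE or radius.
Neither a single period nor a single group — weigh both effects.
In > Sr: In lies to the right of Sr in period 5, so the across-period effect alone puts In higher.
P > In: both effects reinforce here, so P is clearly the higher of the two.
Sb > P: this pair runs against the simple trend — see the exception note.
Se > Sb: relative to Sb, both the across-period and down-group shifts push Se's electron affinity up.
F > Se: both effects reinforce here, so F is clearly the higher of the two.
Note the exception: Sb has a higher electron affinity than P, contrary to the simple trend — both are half-filled np³, but the pairing/repulsion penalty for the added electron shrinks as the p orbitals become larger and more diffuse down the group, and for Sb that outweighs the weaker nuclear attraction.
Tabulated electron affinity (kJ/mol): F 328, P 72, Se 195, Sr 5, In 29, Sb 103.
So from lowest to highest: Sr < In < P < Sb < Se < F.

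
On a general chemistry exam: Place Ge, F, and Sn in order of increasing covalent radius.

F < Ge < Sn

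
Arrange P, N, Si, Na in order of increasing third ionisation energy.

P < Si < N < Na

The third ionization energy removes an electron from the +2 ion. For each element: P²⁺ still has 3 valence electrons; N²⁺ still has 3 valence electrons; Si²⁺ still has 2 valence electrons; Na²⁺ is already 1 electron into the core.
Breaking into a closed-shell core is much more expensive than removing a leftover valence electron — Na has the largest IE_3 here.
Valence configurations: P²⁺ [Ne]3s²3p¹, N²⁺ [He]2s²2p¹, Si²⁺ [Ne]3s².
P²⁺ loses a lone 3p electron whereas Si²⁺ must break into a filled 3s² pair, so IE_3(Si) > IE_3(P) even though P has the higher nuclear charge.
Approximate IE_3 values (kJ/mol): P 2914, N 4578, Si 3232, Na 6910.
Putting it together, IE_3: P < Si < N < Na.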